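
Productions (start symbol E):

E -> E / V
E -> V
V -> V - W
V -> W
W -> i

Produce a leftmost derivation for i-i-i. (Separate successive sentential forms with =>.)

E=>V=>V-W=>V-W-W=>W-W-W=>i-W-W=>i-i-W=>i-i-i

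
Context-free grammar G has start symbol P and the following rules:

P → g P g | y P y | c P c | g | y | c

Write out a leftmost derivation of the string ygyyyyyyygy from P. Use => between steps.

P=>yPy=>ygPgy=>ygyPygy=>ygyyPyygy=>ygyyyPyyygy=>ygyyyyyyygy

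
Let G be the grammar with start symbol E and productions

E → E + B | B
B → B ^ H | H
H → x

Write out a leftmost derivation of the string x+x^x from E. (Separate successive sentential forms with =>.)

E => E+B => B+B => H+B => x+B => x+B^H => x+H^H => x+x^H => x+x^x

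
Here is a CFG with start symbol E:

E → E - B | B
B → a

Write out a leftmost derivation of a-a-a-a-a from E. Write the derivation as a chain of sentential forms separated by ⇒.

E ⇒ E-B   [E → E - B]
E-B ⇒ E-B-B   [E → E - B]
E-B-B ⇒ E-B-B-B   [E → E - B]
E-B-B-B ⇒ E-B-B-B-B   [E → E - B]
E-B-B-B-B ⇒ B-B-B-B-B   [E → B]
B-B-B-B-B ⇒ a-B-B-B-B   [B → a]
a-B-B-B-B ⇒ a-a-B-B-B   [B → a]
a-a-B-B-B ⇒ a-a-a-B-B   [B → a]
a-a-a-B-B ⇒ a-a-a-a-B   [B → a]
a-a-a-a-B ⇒ a-a-a-a-a   [B → a]

E⇒E-B⇒E-B-B⇒E-B-B-B⇒E-B-B-B-B⇒B-B-B-B-B⇒a-B-B-B-B⇒a-a-B-B-B⇒a-a-a-B-B⇒a-a-a-a-B⇒a-a-a-a-a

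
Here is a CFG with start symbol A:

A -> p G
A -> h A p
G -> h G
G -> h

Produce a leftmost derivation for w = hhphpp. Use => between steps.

A => hAp => hhApp => hhpGpp => hhphpp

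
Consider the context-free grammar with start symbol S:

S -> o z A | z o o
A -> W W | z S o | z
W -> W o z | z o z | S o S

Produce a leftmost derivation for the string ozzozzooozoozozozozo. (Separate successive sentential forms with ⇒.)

S ⇒ ozA ⇒ ozzSo ⇒ ozzozAo ⇒ ozzozWWo ⇒ ozzozSoSWo ⇒ ozzozzoooSWo ⇒ ozzozzooozooWo ⇒ ozzozzooozooWozo ⇒ ozzozzooozooWozozo ⇒ ozzozzooozoozozozozo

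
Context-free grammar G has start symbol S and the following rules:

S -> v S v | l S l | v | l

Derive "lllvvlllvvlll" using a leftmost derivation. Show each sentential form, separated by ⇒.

S ⇒ lSl ⇒ llSll ⇒ lllSlll ⇒ lllvSvlll ⇒ lllvvSvvlll ⇒ lllvvlSlvvlll ⇒ lllvvlllvvlll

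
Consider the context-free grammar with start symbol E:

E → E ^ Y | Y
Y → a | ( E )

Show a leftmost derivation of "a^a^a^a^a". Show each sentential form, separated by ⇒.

E⇒E^Y⇒E^Y^Y⇒E^Y^Y^Y⇒E^Y^Y^Y^Y⇒Y^Y^Y^Y^Y⇒a^Y^Y^Y^Y⇒a^a^Y^Y^Y⇒a^a^a^Y^Y⇒a^a^a^a^Y⇒a^a^a^a^a

E ⇒ E^Y   [E → E ^ Y]
E^Y ⇒ E^Y^Y   [E → E ^ Y]
E^Y^Y ⇒ E^Y^Y^Y   [E → E ^ Y]
E^Y^Y^Y ⇒ E^Y^Y^Y^Y   [E → E ^ Y]
E^Y^Y^Y^Y ⇒ Y^Y^Y^Y^Y   [E → Y]
Y^Y^Y^Y^Y ⇒ a^Y^Y^Y^Y   [Y → a]
a^Y^Y^Y^Y ⇒ a^a^Y^Y^Y   [Y → a]
a^a^Y^Y^Y ⇒ a^a^a^Y^Y   [Y → a]
a^a^a^Y^Y ⇒ a^a^a^a^Y   [Y → a]
a^a^a^a^Y ⇒ a^a^a^a^a   [Y → a]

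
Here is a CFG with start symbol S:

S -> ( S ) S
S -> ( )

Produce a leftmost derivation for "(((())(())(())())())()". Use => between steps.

S => (S)S => ((S)S)S => (((S)S)S)S => (((())S)S)S => (((())(S)S)S)S => (((())(())S)S)S => (((())(())(S)S)S)S => (((())(())(())S)S)S => (((())(())(())())S)S => (((())(())(())())())S => (((())(())(())())())()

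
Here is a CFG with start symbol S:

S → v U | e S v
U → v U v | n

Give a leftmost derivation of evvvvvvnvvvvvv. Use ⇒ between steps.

S ⇒ eSv   [S → e S v]
eSv ⇒ evUv   [S → v U]
evUv ⇒ evvUvv   [U → v U v]
evvUvv ⇒ evvvUvvv   [U → v U v]
evvvUvvv ⇒ evvvvUvvvv   [U → v U v]
evvvvUvvvv ⇒ evvvvvUvvvvv   [U → v U v]
evvvvvUvvvvv ⇒ evvvvvvUvvvvvv   [U → v U v]
evvvvvvUvvvvvv ⇒ evvvvvvnvvvvvv   [U → n]

S⇒eSv⇒evUv⇒evvUvv⇒evvvUvvv⇒evvvvUvvvv⇒evvvvvUvvvvv⇒evvvvvvUvvvvvv⇒evvvvvvnvvvvvv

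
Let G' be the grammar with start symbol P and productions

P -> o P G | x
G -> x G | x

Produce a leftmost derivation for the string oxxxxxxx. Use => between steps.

P => oPG => oxG => oxxG => oxxxG => oxxxxG => oxxxxxG => oxxxxxxG => oxxxxxxx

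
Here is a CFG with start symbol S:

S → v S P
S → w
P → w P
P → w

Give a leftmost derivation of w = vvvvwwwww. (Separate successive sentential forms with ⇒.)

S ⇒ vSP ⇒ vvSPP ⇒ vvvSPPP ⇒ vvvvSPPPP ⇒ vvvvwPPPP ⇒ vvvvwwPPP ⇒ vvvvwwwPP ⇒ vvvvwwwwP ⇒ vvvvwwwww

S ⇒ vSP   [S → v S P]
vSP ⇒ vvSPP   [S → v S P]
vvSPP ⇒ vvvSPPP   [S → v S P]
vvvSPPP ⇒ vvvvSPPPP   [S → v S P]
vvvvSPPPP ⇒ vvvvwPPPP   [S → w]
vvvvwPPPP ⇒ vvvvwwPPP   [P → w]
vvvvwwPPP ⇒ vvvvwwwPP   [P → w]
vvvvwwwPP ⇒ vvvvwwwwP   [P → w]
vvvvwwwwP ⇒ vvvvwwwww   [P → w]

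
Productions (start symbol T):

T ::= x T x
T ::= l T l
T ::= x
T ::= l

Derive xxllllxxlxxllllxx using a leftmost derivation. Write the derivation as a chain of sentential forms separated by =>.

T => xTx   [T ::= x T x]
xTx => xxTxx   [T ::= x T x]
xxTxx => xxlTlxx   [T ::= l T l]
xxlTlxx => xxllTllxx   [T ::= l T l]
xxllTllxx => xxlllTlllxx   [T ::= l T l]
xxlllTlllxx => xxllllTllllxx   [T ::= l T l]
xxllllTllllxx => xxllllxTxllllxx   [T ::= x T x]
xxllllxTxllllxx => xxllllxxTxxllllxx   [T ::= x T x]
xxllllxxTxxllllxx => xxllllxxlxxllllxx   [T ::= l]

T=>xTx=>xxTxx=>xxlTlxx=>xxllTllxx=>xxlllTlllxx=>xxllllTllllxx=>xxllllxTxllllxx=>xxllllxxTxxllllxx=>xxllllxxlxxllllxx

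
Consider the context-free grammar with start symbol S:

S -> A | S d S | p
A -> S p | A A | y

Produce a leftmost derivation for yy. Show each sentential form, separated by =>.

S => A   [S -> A]
A => AA   [A -> A A]
AA => yA   [A -> y]
yA => yy   [A -> y]

S => A => AA => yA => yy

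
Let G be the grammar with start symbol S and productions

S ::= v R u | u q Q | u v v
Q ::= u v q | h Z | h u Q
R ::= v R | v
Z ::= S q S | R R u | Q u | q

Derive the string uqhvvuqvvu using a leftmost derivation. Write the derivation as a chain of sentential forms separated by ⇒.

S ⇒ uqQ   [S ::= u q Q]
uqQ ⇒ uqhZ   [Q ::= h Z]
uqhZ ⇒ uqhSqS   [Z ::= S q S]
uqhSqS ⇒ uqhvRuqS   [S ::= v R u]
uqhvRuqS ⇒ uqhvvuqS   [R ::= v]
uqhvvuqS ⇒ uqhvvuqvRu   [S ::= v R u]
uqhvvuqvRu ⇒ uqhvvuqvvu   [R ::= v]

S ⇒ uqQ ⇒ uqhZ ⇒ uqhSqS ⇒ uqhvRuqS ⇒ uqhvvuqS ⇒ uqhvvuqvRu ⇒ uqhvvuqvvu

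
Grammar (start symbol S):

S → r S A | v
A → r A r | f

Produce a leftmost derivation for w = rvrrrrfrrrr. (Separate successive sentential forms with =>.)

S => rSA => rvA => rvrAr => rvrrArr => rvrrrArrr => rvrrrrArrrr => rvrrrrfrrrr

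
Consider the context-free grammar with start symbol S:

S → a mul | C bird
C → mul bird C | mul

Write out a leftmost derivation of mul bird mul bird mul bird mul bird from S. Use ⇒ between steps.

S ⇒ C bird ⇒ mul bird C bird ⇒ mul bird mul bird C bird ⇒ mul bird mul bird mul bird C bird ⇒ mul bird mul bird mul bird mul bird

S ⇒ C bird   [S → C bird]
C bird ⇒ mul bird C bird   [C → mul bird C]
mul bird C bird ⇒ mul bird mul bird C bird   [C → mul bird C]
mul bird mul bird C bird ⇒ mul bird mul bird mul bird C bird   [C → mul bird C]
mul bird mul bird mul bird C bird ⇒ mul bird mul bird mul bird mul bird   [C → mul]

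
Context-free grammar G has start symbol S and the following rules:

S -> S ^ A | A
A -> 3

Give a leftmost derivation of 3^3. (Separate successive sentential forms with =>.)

S=>S^A=>A^A=>3^A=>3^3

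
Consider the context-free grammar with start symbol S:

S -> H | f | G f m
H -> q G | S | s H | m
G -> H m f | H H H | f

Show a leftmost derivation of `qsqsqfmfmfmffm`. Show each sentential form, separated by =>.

S => Gfm   [S -> G f m]
Gfm => Hmffm   [G -> H m f]
Hmffm => qGmffm   [H -> q G]
qGmffm => qHmfmffm   [G -> H m f]
qHmfmffm => qsHmfmffm   [H -> s H]
qsHmfmffm => qsqGmfmffm   [H -> q G]
qsqGmfmffm => qsqHmfmfmffm   [G -> H m f]
qsqHmfmfmffm => qsqsHmfmfmffm   [H -> s H]
qsqsHmfmfmffm => qsqsqGmfmfmffm   [H -> q G]
qsqsqGmfmfmffm => qsqsqfmfmfmffm   [G -> f]

S=>Gfm=>Hmffm=>qGmffm=>qHmfmffm=>qsHmfmffm=>qsqGmfmffm=>qsqHmfmfmffm=>qsqsHmfmfmffm=>qsqsqGmfmfmffm=>qsqsqfmfmfmffm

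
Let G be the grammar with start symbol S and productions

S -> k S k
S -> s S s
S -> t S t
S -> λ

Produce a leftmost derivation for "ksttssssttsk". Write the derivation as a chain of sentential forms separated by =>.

S => kSk   [S -> k S k]
kSk => ksSsk   [S -> s S s]
ksSsk => kstStsk   [S -> t S t]
kstStsk => ksttSttsk   [S -> t S t]
ksttSttsk => ksttsSsttsk   [S -> s S s]
ksttsSsttsk => ksttssSssttsk   [S -> s S s]
ksttssSssttsk => ksttssssttsk   [S -> λ]

S => kSk => ksSsk => kstStsk => ksttSttsk => ksttsSsttsk => ksttssSssttsk => ksttssssttsk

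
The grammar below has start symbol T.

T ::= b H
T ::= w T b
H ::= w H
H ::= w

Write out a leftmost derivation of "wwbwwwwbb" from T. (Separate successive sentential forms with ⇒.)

T ⇒ wTb ⇒ wwTbb ⇒ wwbHbb ⇒ wwbwHbb ⇒ wwbwwHbb ⇒ wwbwwwHbb ⇒ wwbwwwwbb

T ⇒ wTb   [T ::= w T b]
wTb ⇒ wwTbb   [T ::= w T b]
wwTbb ⇒ wwbHbb   [T ::= b H]
wwbHbb ⇒ wwbwHbb   [H ::= w H]
wwbwHbb ⇒ wwbwwHbb   [H ::= w H]
wwbwwHbb ⇒ wwbwwwHbb   [H ::= w H]
wwbwwwHbb ⇒ wwbwwwwbb   [H ::= w]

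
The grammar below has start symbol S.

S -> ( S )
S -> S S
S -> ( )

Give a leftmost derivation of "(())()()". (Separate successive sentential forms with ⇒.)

S⇒SS⇒SSS⇒(S)SS⇒(())SS⇒(())()S⇒(())()()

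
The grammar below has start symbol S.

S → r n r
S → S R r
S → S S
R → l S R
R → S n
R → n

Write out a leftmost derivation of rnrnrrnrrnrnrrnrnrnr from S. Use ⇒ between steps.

S ⇒ SRr   [S → S R r]
SRr ⇒ SSRr   [S → S S]
SSRr ⇒ SRrSRr   [S → S R r]
SRrSRr ⇒ rnrRrSRr   [S → r n r]
rnrRrSRr ⇒ rnrnrSRr   [R → n]
rnrnrSRr ⇒ rnrnrrnrRr   [S → r n r]
rnrnrrnrRr ⇒ rnrnrrnrSnr   [R → S n]
rnrnrrnrSnr ⇒ rnrnrrnrSSnr   [S → S S]
rnrnrrnrSSnr ⇒ rnrnrrnrSRrSnr   [S → S R r]
rnrnrrnrSRrSnr ⇒ rnrnrrnrrnrRrSnr   [S → r n r]
rnrnrrnrrnrRrSnr ⇒ rnrnrrnrrnrnrSnr   [R → n]
rnrnrrnrrnrnrSnr ⇒ rnrnrrnrrnrnrSRrnr   [S → S R r]
rnrnrrnrrnrnrSRrnr ⇒ rnrnrrnrrnrnrrnrRrnr   [S → r n r]
rnrnrrnrrnrnrrnrRrnr ⇒ rnrnrrnrrnrnrrnrnrnr   [R → n]

S ⇒ SRr ⇒ SSRr ⇒ SRrSRr ⇒ rnrRrSRr ⇒ rnrnrSRr ⇒ rnrnrrnrRr ⇒ rnrnrrnrSnr ⇒ rnrnrrnrSSnr ⇒ rnrnrrnrSRrSnr ⇒ rnrnrrnrrnrRrSnr ⇒ rnrnrrnrrnrnrSnr ⇒ rnrnrrnrrnrnrSRrnr ⇒ rnrnrrnrrnrnrrnrRrnr ⇒ rnrnrrnrrnrnrrnrnrnr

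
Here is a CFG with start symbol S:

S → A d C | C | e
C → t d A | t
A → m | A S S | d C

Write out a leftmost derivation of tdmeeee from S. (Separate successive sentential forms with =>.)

S => C   [S → C]
C => tdA   [C → t d A]
tdA => tdASS   [A → A S S]
tdASS => tdASSSS   [A → A S S]
tdASSSS => tdmSSSS   [A → m]
tdmSSSS => tdmeSSS   [S → e]
tdmeSSS => tdmeeSS   [S → e]
tdmeeSS => tdmeeeS   [S → e]
tdmeeeS => tdmeeee   [S → e]

S=>C=>tdA=>tdASS=>tdASSSS=>tdmSSSS=>tdmeSSS=>tdmeeSS=>tdmeeeS=>tdmeeee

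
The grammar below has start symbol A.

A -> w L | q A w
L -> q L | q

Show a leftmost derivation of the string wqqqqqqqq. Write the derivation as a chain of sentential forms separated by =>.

A => wL => wqL => wqqL => wqqqL => wqqqqL => wqqqqqL => wqqqqqqL => wqqqqqqqL => wqqqqqqqq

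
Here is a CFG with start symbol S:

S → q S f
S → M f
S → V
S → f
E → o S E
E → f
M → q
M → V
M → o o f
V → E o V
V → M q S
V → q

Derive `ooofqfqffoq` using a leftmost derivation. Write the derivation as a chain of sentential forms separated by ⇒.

S ⇒ V ⇒ EoV ⇒ oSEoV ⇒ oVEoV ⇒ oMqSEoV ⇒ oVqSEoV ⇒ oMqSqSEoV ⇒ ooofqSqSEoV ⇒ ooofqfqSEoV ⇒ ooofqfqfEoV ⇒ ooofqfqffoV ⇒ ooofqfqffoq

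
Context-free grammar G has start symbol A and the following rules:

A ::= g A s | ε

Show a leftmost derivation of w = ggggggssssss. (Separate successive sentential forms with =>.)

A => gAs => ggAss => gggAsss => ggggAssss => gggggAsssss => ggggggAssssss => ggggggssssss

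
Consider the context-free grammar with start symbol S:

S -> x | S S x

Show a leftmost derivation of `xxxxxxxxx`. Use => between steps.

S => SSx => SSxSx => SSxSxSx => xSxSxSx => xSSxxSxSx => xxSxxSxSx => xxxxxSxSx => xxxxxxxSx => xxxxxxxxx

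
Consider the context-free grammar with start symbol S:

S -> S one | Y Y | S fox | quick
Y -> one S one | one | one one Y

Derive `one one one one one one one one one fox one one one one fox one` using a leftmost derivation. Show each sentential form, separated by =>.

S => S one   [S -> S one]
S one => S fox one   [S -> S fox]
S fox one => S one fox one   [S -> S one]
S one fox one => Y Y one fox one   [S -> Y Y]
Y Y one fox one => one S one Y one fox one   [Y -> one S one]
one S one Y one fox one => one S one one Y one fox one   [S -> S one]
one S one one Y one fox one => one S fox one one Y one fox one   [S -> S fox]
one S fox one one Y one fox one => one Y Y fox one one Y one fox one   [S -> Y Y]
one Y Y fox one one Y one fox one => one one one Y Y fox one one Y one fox one   [Y -> one one Y]
one one one Y Y fox one one Y one fox one => one one one one one Y Y fox one one Y one fox one   [Y -> one one Y]
one one one one one Y Y fox one one Y one fox one => one one one one one one one Y Y fox one one Y one fox one   [Y -> one one Y]
one one one one one one one Y Y fox one one Y one fox one => one one one one one one one one Y fox one one Y one fox one   [Y -> one]
one one one one one one one one Y fox one one Y one fox one => one one one one one one one one one fox one one Y one fox one   [Y -> one]
one one one one one one one one one fox one one Y one fox one => one one one one one one one one one fox one one one one fox one   [Y -> one]

S => S one => S fox one => S one fox one => Y Y one fox one => one S one Y one fox one => one S one one Y one fox one => one S fox one one Y one fox one => one Y Y fox one one Y one fox one => one one one Y Y fox one one Y one fox one => one one one one one Y Y fox one one Y one fox one => one one one one one one one Y Y fox one one Y one fox one => one one one one one one one one Y fox one one Y one fox one => one one one one one one one one one fox one one Y one fox one => one one one one one one one one one fox one one one one fox one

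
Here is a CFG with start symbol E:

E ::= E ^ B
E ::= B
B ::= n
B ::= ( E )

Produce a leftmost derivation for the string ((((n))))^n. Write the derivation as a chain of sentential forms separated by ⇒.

E ⇒ E^B ⇒ B^B ⇒ (E)^B ⇒ (B)^B ⇒ ((E))^B ⇒ ((B))^B ⇒ (((E)))^B ⇒ (((B)))^B ⇒ ((((E))))^B ⇒ ((((B))))^B ⇒ ((((n))))^B ⇒ ((((n))))^n

E ⇒ E^B   [E ::= E ^ B]
E^B ⇒ B^B   [E ::= B]
B^B ⇒ (E)^B   [B ::= ( E )]
(E)^B ⇒ (B)^B   [E ::= B]
(B)^B ⇒ ((E))^B   [B ::= ( E )]
((E))^B ⇒ ((B))^B   [E ::= B]
((B))^B ⇒ (((E)))^B   [B ::= ( E )]
(((E)))^B ⇒ (((B)))^B   [E ::= B]
(((B)))^B ⇒ ((((E))))^B   [B ::= ( E )]
((((E))))^B ⇒ ((((B))))^B   [E ::= B]
((((B))))^B ⇒ ((((n))))^B   [B ::= n]
((((n))))^B ⇒ ((((n))))^n   [B ::= n]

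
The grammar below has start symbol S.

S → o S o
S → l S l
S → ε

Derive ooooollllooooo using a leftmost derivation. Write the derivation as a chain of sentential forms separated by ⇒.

S ⇒ oSo ⇒ ooSoo ⇒ oooSooo ⇒ ooooSoooo ⇒ oooooSooooo ⇒ ooooolSlooooo ⇒ ooooollSllooooo ⇒ ooooollllooooo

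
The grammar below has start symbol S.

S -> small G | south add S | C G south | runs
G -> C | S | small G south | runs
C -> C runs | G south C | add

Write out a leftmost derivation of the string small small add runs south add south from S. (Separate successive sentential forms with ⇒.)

S ⇒ small G   [S -> small G]
small G ⇒ small small G south   [G -> small G south]
small small G south ⇒ small small C south   [G -> C]
small small C south ⇒ small small G south C south   [C -> G south C]
small small G south C south ⇒ small small C south C south   [G -> C]
small small C south C south ⇒ small small C runs south C south   [C -> C runs]
small small C runs south C south ⇒ small small add runs south C south   [C -> add]
small small add runs south C south ⇒ small small add runs south add south   [C -> add]

S ⇒ small G ⇒ small small G south ⇒ small small C south ⇒ small small G south C south ⇒ small small C south C south ⇒ small small C runs south C south ⇒ small small add runs south C south ⇒ small small add runs south add south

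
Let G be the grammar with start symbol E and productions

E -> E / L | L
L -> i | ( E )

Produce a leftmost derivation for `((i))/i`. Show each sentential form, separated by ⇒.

E ⇒ E/L ⇒ L/L ⇒ (E)/L ⇒ (L)/L ⇒ ((E))/L ⇒ ((L))/L ⇒ ((i))/L ⇒ ((i))/i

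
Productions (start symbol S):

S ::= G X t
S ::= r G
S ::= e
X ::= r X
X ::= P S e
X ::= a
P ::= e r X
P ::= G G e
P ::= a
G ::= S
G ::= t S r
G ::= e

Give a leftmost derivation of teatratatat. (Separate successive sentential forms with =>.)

S => GXt => SXt => GXtXt => SXtXt => GXtXtXt => tSrXtXtXt => tGXtrXtXtXt => teXtrXtXtXt => teatrXtXtXt => teatratXtXt => teatratatXt => teatratatat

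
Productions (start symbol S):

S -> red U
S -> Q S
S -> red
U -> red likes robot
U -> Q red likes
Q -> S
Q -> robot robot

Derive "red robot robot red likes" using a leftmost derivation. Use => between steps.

S => red U   [S -> red U]
red U => red Q red likes   [U -> Q red likes]
red Q red likes => red robot robot red likes   [Q -> robot robot]

S => red U => red Q red likes => red robot robot red likes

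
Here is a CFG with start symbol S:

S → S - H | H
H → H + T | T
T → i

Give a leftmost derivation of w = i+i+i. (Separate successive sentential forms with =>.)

S=>H=>H+T=>H+T+T=>T+T+T=>i+T+T=>i+i+T=>i+i+i

S => H   [S → H]
H => H+T   [H → H + T]
H+T => H+T+T   [H → H + T]
H+T+T => T+T+T   [H → T]
T+T+T => i+T+T   [T → i]
i+T+T => i+i+T   [T → i]
i+i+T => i+i+i   [T → i]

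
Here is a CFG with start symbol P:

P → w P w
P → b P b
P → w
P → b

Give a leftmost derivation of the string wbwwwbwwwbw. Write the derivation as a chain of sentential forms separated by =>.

P => wPw   [P → w P w]
wPw => wbPbw   [P → b P b]
wbPbw => wbwPwbw   [P → w P w]
wbwPwbw => wbwwPwwbw   [P → w P w]
wbwwPwwbw => wbwwwPwwwbw   [P → w P w]
wbwwwPwwwbw => wbwwwbwwwbw   [P → b]

P => wPw => wbPbw => wbwPwbw => wbwwPwwbw => wbwwwPwwwbw => wbwwwbwwwbw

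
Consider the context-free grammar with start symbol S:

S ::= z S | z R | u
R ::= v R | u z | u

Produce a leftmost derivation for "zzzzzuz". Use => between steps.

S => zS => zzS => zzzS => zzzzS => zzzzzR => zzzzzuz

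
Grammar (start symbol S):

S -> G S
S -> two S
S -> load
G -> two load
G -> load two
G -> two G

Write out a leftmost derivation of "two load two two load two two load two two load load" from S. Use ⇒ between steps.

S ⇒ two S   [S -> two S]
two S ⇒ two G S   [S -> G S]
two G S ⇒ two load two S   [G -> load two]
two load two S ⇒ two load two G S   [S -> G S]
two load two G S ⇒ two load two two load S   [G -> two load]
two load two two load S ⇒ two load two two load G S   [S -> G S]
two load two two load G S ⇒ two load two two load two G S   [G -> two G]
two load two two load two G S ⇒ two load two two load two two G S   [G -> two G]
two load two two load two two G S ⇒ two load two two load two two load two S   [G -> load two]
two load two two load two two load two S ⇒ two load two two load two two load two G S   [S -> G S]
two load two two load two two load two G S ⇒ two load two two load two two load two two load S   [G -> two load]
two load two two load two two load two two load S ⇒ two load two two load two two load two two load load   [S -> load]

S ⇒ two S ⇒ two G S ⇒ two load two S ⇒ two load two G S ⇒ two load two two load S ⇒ two load two two load G S ⇒ two load two two load two G S ⇒ two load two two load two two G S ⇒ two load two two load two two load two S ⇒ two load two two load two two load two G S ⇒ two load two two load two two load two two load S ⇒ two load two two load two two load two two load load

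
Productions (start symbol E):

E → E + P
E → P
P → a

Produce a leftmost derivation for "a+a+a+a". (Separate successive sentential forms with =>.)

E => E+P => E+P+P => E+P+P+P => P+P+P+P => a+P+P+P => a+a+P+P => a+a+a+P => a+a+a+a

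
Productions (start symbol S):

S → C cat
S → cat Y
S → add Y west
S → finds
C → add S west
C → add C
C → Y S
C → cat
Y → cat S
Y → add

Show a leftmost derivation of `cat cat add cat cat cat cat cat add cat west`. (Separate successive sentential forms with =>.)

S => cat Y   [S → cat Y]
cat Y => cat cat S   [Y → cat S]
cat cat S => cat cat add Y west   [S → add Y west]
cat cat add Y west => cat cat add cat S west   [Y → cat S]
cat cat add cat S west => cat cat add cat C cat west   [S → C cat]
cat cat add cat C cat west => cat cat add cat Y S cat west   [C → Y S]
cat cat add cat Y S cat west => cat cat add cat cat S S cat west   [Y → cat S]
cat cat add cat cat S S cat west => cat cat add cat cat C cat S cat west   [S → C cat]
cat cat add cat cat C cat S cat west => cat cat add cat cat cat cat S cat west   [C → cat]
cat cat add cat cat cat cat S cat west => cat cat add cat cat cat cat cat Y cat west   [S → cat Y]
cat cat add cat cat cat cat cat Y cat west => cat cat add cat cat cat cat cat add cat west   [Y → add]

S => cat Y => cat cat S => cat cat add Y west => cat cat add cat S west => cat cat add cat C cat west => cat cat add cat Y S cat west => cat cat add cat cat S S cat west => cat cat add cat cat C cat S cat west => cat cat add cat cat cat cat S cat west => cat cat add cat cat cat cat cat Y cat west => cat cat add cat cat cat cat cat add cat west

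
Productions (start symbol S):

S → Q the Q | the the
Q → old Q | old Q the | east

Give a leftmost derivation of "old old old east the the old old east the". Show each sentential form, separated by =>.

S => Q the Q => old Q the the Q => old old Q the the Q => old old old Q the the Q => old old old east the the Q => old old old east the the old Q the => old old old east the the old old Q the => old old old east the the old old east the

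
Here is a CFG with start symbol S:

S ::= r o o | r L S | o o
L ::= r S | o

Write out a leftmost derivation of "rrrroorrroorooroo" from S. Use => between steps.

S => rLS => rrSS => rrrLSS => rrrrSSS => rrrrooSS => rrrroorLSS => rrrroorrSSS => rrrroorrrooSS => rrrroorrroorooS => rrrroorrroorooroo

S => rLS   [S ::= r L S]
rLS => rrSS   [L ::= r S]
rrSS => rrrLSS   [S ::= r L S]
rrrLSS => rrrrSSS   [L ::= r S]
rrrrSSS => rrrrooSS   [S ::= o o]
rrrrooSS => rrrroorLSS   [S ::= r L S]
rrrroorLSS => rrrroorrSSS   [L ::= r S]
rrrroorrSSS => rrrroorrrooSS   [S ::= r o o]
rrrroorrrooSS => rrrroorrroorooS   [S ::= r o o]
rrrroorrroorooS => rrrroorrroorooroo   [S ::= r o o]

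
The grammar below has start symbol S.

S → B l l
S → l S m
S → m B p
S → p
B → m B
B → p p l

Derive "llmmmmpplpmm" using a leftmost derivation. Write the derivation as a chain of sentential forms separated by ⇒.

S ⇒ lSm   [S → l S m]
lSm ⇒ llSmm   [S → l S m]
llSmm ⇒ llmBpmm   [S → m B p]
llmBpmm ⇒ llmmBpmm   [B → m B]
llmmBpmm ⇒ llmmmBpmm   [B → m B]
llmmmBpmm ⇒ llmmmmBpmm   [B → m B]
llmmmmBpmm ⇒ llmmmmpplpmm   [B → p p l]

S ⇒ lSm ⇒ llSmm ⇒ llmBpmm ⇒ llmmBpmm ⇒ llmmmBpmm ⇒ llmmmmBpmm ⇒ llmmmmpplpmm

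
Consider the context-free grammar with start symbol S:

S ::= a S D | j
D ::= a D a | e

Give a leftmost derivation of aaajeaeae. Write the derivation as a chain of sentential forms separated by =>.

S=>aSD=>aaSDD=>aaaSDDD=>aaajDDD=>aaajeDD=>aaajeaDaD=>aaajeaeaD=>aaajeaeae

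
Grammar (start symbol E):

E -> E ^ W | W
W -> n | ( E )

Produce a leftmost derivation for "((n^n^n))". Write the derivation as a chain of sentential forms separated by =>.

E => W => (E) => (W) => ((E)) => ((E^W)) => ((E^W^W)) => ((W^W^W)) => ((n^W^W)) => ((n^n^W)) => ((n^n^n))

E => W   [E -> W]
W => (E)   [W -> ( E )]
(E) => (W)   [E -> W]
(W) => ((E))   [W -> ( E )]
((E)) => ((E^W))   [E -> E ^ W]
((E^W)) => ((E^W^W))   [E -> E ^ W]
((E^W^W)) => ((W^W^W))   [E -> W]
((W^W^W)) => ((n^W^W))   [W -> n]
((n^W^W)) => ((n^n^W))   [W -> n]
((n^n^W)) => ((n^n^n))   [W -> n]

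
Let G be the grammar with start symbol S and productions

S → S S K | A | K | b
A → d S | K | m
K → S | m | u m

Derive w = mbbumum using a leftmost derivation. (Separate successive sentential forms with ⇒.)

S ⇒ SSK   [S → S S K]
SSK ⇒ ASK   [S → A]
ASK ⇒ KSK   [A → K]
KSK ⇒ mSK   [K → m]
mSK ⇒ mSSKK   [S → S S K]
mSSKK ⇒ mbSKK   [S → b]
mbSKK ⇒ mbbKK   [S → b]
mbbKK ⇒ mbbumK   [K → u m]
mbbumK ⇒ mbbumum   [K → u m]

S ⇒ SSK ⇒ ASK ⇒ KSK ⇒ mSK ⇒ mSSKK ⇒ mbSKK ⇒ mbbKK ⇒ mbbumK ⇒ mbbumum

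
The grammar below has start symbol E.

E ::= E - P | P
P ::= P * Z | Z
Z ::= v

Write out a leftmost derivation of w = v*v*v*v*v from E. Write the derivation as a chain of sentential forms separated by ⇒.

E ⇒ P   [E ::= P]
P ⇒ P*Z   [P ::= P * Z]
P*Z ⇒ P*Z*Z   [P ::= P * Z]
P*Z*Z ⇒ P*Z*Z*Z   [P ::= P * Z]
P*Z*Z*Z ⇒ P*Z*Z*Z*Z   [P ::= P * Z]
P*Z*Z*Z*Z ⇒ Z*Z*Z*Z*Z   [P ::= Z]
Z*Z*Z*Z*Z ⇒ v*Z*Z*Z*Z   [Z ::= v]
v*Z*Z*Z*Z ⇒ v*v*Z*Z*Z   [Z ::= v]
v*v*Z*Z*Z ⇒ v*v*v*Z*Z   [Z ::= v]
v*v*v*Z*Z ⇒ v*v*v*v*Z   [Z ::= v]
v*v*v*v*Z ⇒ v*v*v*v*v   [Z ::= v]

E ⇒ P ⇒ P*Z ⇒ P*Z*Z ⇒ P*Z*Z*Z ⇒ P*Z*Z*Z*Z ⇒ Z*Z*Z*Z*Z ⇒ v*Z*Z*Z*Z ⇒ v*v*Z*Z*Z ⇒ v*v*v*Z*Z ⇒ v*v*v*v*Z ⇒ v*v*v*v*v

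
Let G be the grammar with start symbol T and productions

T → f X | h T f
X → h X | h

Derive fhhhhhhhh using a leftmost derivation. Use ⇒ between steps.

T ⇒ fX ⇒ fhX ⇒ fhhX ⇒ fhhhX ⇒ fhhhhX ⇒ fhhhhhX ⇒ fhhhhhhX ⇒ fhhhhhhhX ⇒ fhhhhhhhh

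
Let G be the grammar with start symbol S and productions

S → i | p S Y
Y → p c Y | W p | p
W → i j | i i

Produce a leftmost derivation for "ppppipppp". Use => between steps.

S => pSY => ppSYY => pppSYYY => ppppSYYYY => ppppiYYYY => ppppipYYY => ppppippYY => ppppipppY => ppppipppp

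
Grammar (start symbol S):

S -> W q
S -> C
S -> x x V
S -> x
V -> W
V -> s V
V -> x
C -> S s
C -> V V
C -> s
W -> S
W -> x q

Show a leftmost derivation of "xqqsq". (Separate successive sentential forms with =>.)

S => Wq   [S -> W q]
Wq => Sq   [W -> S]
Sq => Cq   [S -> C]
Cq => Ssq   [C -> S s]
Ssq => Wqsq   [S -> W q]
Wqsq => xqqsq   [W -> x q]

S => Wq => Sq => Cq => Ssq => Wqsq => xqqsq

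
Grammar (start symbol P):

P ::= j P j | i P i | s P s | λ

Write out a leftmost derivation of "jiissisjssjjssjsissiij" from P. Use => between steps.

P => jPj => jiPij => jiiPiij => jiisPsiij => jiissPssiij => jiissiPissiij => jiissisPsissiij => jiissisjPjsissiij => jiissisjsPsjsissiij => jiissisjssPssjsissiij => jiissisjssjPjssjsissiij => jiissisjssjjssjsissiij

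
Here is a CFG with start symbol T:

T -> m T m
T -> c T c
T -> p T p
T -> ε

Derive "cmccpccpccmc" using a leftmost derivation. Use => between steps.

T => cTc => cmTmc => cmcTcmc => cmccTccmc => cmccpTpccmc => cmccpcTcpccmc => cmccpccpccmc

T => cTc   [T -> c T c]
cTc => cmTmc   [T -> m T m]
cmTmc => cmcTcmc   [T -> c T c]
cmcTcmc => cmccTccmc   [T -> c T c]
cmccTccmc => cmccpTpccmc   [T -> p T p]
cmccpTpccmc => cmccpcTcpccmc   [T -> c T c]
cmccpcTcpccmc => cmccpccpccmc   [T -> ε]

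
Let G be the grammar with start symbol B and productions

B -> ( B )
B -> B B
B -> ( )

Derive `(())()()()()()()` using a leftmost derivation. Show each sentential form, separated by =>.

B => BB => BBB => BBBB => BBBBB => (B)BBBB => (())BBBB => (())BBBBB => (())()BBBB => (())()BBBBB => (())()()BBBB => (())()()()BBB => (())()()()()BB => (())()()()()()B => (())()()()()()()

B => BB   [B -> B B]
BB => BBB   [B -> B B]
BBB => BBBB   [B -> B B]
BBBB => BBBBB   [B -> B B]
BBBBB => (B)BBBB   [B -> ( B )]
(B)BBBB => (())BBBB   [B -> ( )]
(())BBBB => (())BBBBB   [B -> B B]
(())BBBBB => (())()BBBB   [B -> ( )]
(())()BBBB => (())()BBBBB   [B -> B B]
(())()BBBBB => (())()()BBBB   [B -> ( )]
(())()()BBBB => (())()()()BBB   [B -> ( )]
(())()()()BBB => (())()()()()BB   [B -> ( )]
(())()()()()BB => (())()()()()()B   [B -> ( )]
(())()()()()()B => (())()()()()()()   [B -> ( )]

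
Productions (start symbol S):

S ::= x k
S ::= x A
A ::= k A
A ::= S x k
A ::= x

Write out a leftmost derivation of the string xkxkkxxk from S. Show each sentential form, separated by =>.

S => xA => xkA => xkSxk => xkxAxk => xkxkAxk => xkxkkAxk => xkxkkxxk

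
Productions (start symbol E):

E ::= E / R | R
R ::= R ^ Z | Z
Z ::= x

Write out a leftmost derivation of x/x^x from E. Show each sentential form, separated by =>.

E=>E/R=>R/R=>Z/R=>x/R=>x/R^Z=>x/Z^Z=>x/x^Z=>x/x^x

E => E/R   [E ::= E / R]
E/R => R/R   [E ::= R]
R/R => Z/R   [R ::= Z]
Z/R => x/R   [Z ::= x]
x/R => x/R^Z   [R ::= R ^ Z]
x/R^Z => x/Z^Z   [R ::= Z]
x/Z^Z => x/x^Z   [Z ::= x]
x/x^Z => x/x^x   [Z ::= x]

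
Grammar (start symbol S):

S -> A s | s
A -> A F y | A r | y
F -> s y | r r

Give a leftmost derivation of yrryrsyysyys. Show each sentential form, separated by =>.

S => As => AFys => AFyFys => ArFyFys => AFyrFyFys => yFyrFyFys => yrryrFyFys => yrryrsyyFys => yrryrsyysyys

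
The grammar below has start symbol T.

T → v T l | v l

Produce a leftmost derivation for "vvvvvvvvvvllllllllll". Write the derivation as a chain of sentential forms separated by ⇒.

T ⇒ vTl ⇒ vvTll ⇒ vvvTlll ⇒ vvvvTllll ⇒ vvvvvTlllll ⇒ vvvvvvTllllll ⇒ vvvvvvvTlllllll ⇒ vvvvvvvvTllllllll ⇒ vvvvvvvvvTlllllllll ⇒ vvvvvvvvvvllllllllll

T ⇒ vTl   [T → v T l]
vTl ⇒ vvTll   [T → v T l]
vvTll ⇒ vvvTlll   [T → v T l]
vvvTlll ⇒ vvvvTllll   [T → v T l]
vvvvTllll ⇒ vvvvvTlllll   [T → v T l]
vvvvvTlllll ⇒ vvvvvvTllllll   [T → v T l]
vvvvvvTllllll ⇒ vvvvvvvTlllllll   [T → v T l]
vvvvvvvTlllllll ⇒ vvvvvvvvTllllllll   [T → v T l]
vvvvvvvvTllllllll ⇒ vvvvvvvvvTlllllllll   [T → v T l]
vvvvvvvvvTlllllllll ⇒ vvvvvvvvvvllllllllll   [T → v l]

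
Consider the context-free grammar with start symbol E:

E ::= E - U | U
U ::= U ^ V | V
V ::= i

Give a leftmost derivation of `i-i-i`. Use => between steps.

E => E-U => E-U-U => U-U-U => V-U-U => i-U-U => i-V-U => i-i-U => i-i-V => i-i-i

E => E-U   [E ::= E - U]
E-U => E-U-U   [E ::= E - U]
E-U-U => U-U-U   [E ::= U]
U-U-U => V-U-U   [U ::= V]
V-U-U => i-U-U   [V ::= i]
i-U-U => i-V-U   [U ::= V]
i-V-U => i-i-U   [V ::= i]
i-i-U => i-i-V   [U ::= V]
i-i-V => i-i-i   [V ::= i]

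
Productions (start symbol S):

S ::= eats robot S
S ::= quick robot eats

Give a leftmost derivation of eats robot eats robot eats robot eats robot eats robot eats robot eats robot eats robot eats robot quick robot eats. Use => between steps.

S => eats robot S   [S ::= eats robot S]
eats robot S => eats robot eats robot S   [S ::= eats robot S]
eats robot eats robot S => eats robot eats robot eats robot S   [S ::= eats robot S]
eats robot eats robot eats robot S => eats robot eats robot eats robot eats robot S   [S ::= eats robot S]
eats robot eats robot eats robot eats robot S => eats robot eats robot eats robot eats robot eats robot S   [S ::= eats robot S]
eats robot eats robot eats robot eats robot eats robot S => eats robot eats robot eats robot eats robot eats robot eats robot S   [S ::= eats robot S]
eats robot eats robot eats robot eats robot eats robot eats robot S => eats robot eats robot eats robot eats robot eats robot eats robot eats robot S   [S ::= eats robot S]
eats robot eats robot eats robot eats robot eats robot eats robot eats robot S => eats robot eats robot eats robot eats robot eats robot eats robot eats robot eats robot S   [S ::= eats robot S]
eats robot eats robot eats robot eats robot eats robot eats robot eats robot eats robot S => eats robot eats robot eats robot eats robot eats robot eats robot eats robot eats robot eats robot S   [S ::= eats robot S]
eats robot eats robot eats robot eats robot eats robot eats robot eats robot eats robot eats robot S => eats robot eats robot eats robot eats robot eats robot eats robot eats robot eats robot eats robot quick robot eats   [S ::= quick robot eats]

S => eats robot S => eats robot eats robot S => eats robot eats robot eats robot S => eats robot eats robot eats robot eats robot S => eats robot eats robot eats robot eats robot eats robot S => eats robot eats robot eats robot eats robot eats robot eats robot S => eats robot eats robot eats robot eats robot eats robot eats robot eats robot S => eats robot eats robot eats robot eats robot eats robot eats robot eats robot eats robot S => eats robot eats robot eats robot eats robot eats robot eats robot eats robot eats robot eats robot S => eats robot eats robot eats robot eats robot eats robot eats robot eats robot eats robot eats robot quick robot eats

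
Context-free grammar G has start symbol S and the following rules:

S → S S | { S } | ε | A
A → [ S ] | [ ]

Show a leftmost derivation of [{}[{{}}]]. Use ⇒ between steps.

S⇒A⇒[S]⇒[SS]⇒[{S}S]⇒[{}S]⇒[{}A]⇒[{}[S]]⇒[{}[{S}]]⇒[{}[{{S}}]]⇒[{}[{{}}]]

S ⇒ A   [S → A]
A ⇒ [S]   [A → [ S ]]
[S] ⇒ [SS]   [S → S S]
[SS] ⇒ [{S}S]   [S → { S }]
[{S}S] ⇒ [{}S]   [S → ε]
[{}S] ⇒ [{}A]   [S → A]
[{}A] ⇒ [{}[S]]   [A → [ S ]]
[{}[S]] ⇒ [{}[{S}]]   [S → { S }]
[{}[{S}]] ⇒ [{}[{{S}}]]   [S → { S }]
[{}[{{S}}]] ⇒ [{}[{{}}]]   [S → ε]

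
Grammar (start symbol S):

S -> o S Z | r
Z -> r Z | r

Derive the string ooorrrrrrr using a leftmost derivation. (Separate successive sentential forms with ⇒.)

S ⇒ oSZ   [S -> o S Z]
oSZ ⇒ ooSZZ   [S -> o S Z]
ooSZZ ⇒ oooSZZZ   [S -> o S Z]
oooSZZZ ⇒ ooorZZZ   [S -> r]
ooorZZZ ⇒ ooorrZZ   [Z -> r]
ooorrZZ ⇒ ooorrrZ   [Z -> r]
ooorrrZ ⇒ ooorrrrZ   [Z -> r Z]
ooorrrrZ ⇒ ooorrrrrZ   [Z -> r Z]
ooorrrrrZ ⇒ ooorrrrrrZ   [Z -> r Z]
ooorrrrrrZ ⇒ ooorrrrrrr   [Z -> r]

S⇒oSZ⇒ooSZZ⇒oooSZZZ⇒ooorZZZ⇒ooorrZZ⇒ooorrrZ⇒ooorrrrZ⇒ooorrrrrZ⇒ooorrrrrrZ⇒ooorrrrrrr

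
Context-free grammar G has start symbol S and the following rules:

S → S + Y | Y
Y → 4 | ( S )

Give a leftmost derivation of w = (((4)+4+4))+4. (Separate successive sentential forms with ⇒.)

S⇒S+Y⇒Y+Y⇒(S)+Y⇒(Y)+Y⇒((S))+Y⇒((S+Y))+Y⇒((S+Y+Y))+Y⇒((Y+Y+Y))+Y⇒(((S)+Y+Y))+Y⇒(((Y)+Y+Y))+Y⇒(((4)+Y+Y))+Y⇒(((4)+4+Y))+Y⇒(((4)+4+4))+Y⇒(((4)+4+4))+4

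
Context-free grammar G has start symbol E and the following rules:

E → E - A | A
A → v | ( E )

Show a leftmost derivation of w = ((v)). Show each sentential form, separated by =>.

E => A => (E) => (A) => ((E)) => ((A)) => ((v))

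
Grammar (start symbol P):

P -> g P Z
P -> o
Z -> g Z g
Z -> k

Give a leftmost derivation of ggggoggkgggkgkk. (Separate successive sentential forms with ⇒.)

P ⇒ gPZ ⇒ ggPZZ ⇒ gggPZZZ ⇒ ggggPZZZZ ⇒ ggggoZZZZ ⇒ ggggogZgZZZ ⇒ ggggoggZggZZZ ⇒ ggggoggkggZZZ ⇒ ggggoggkgggZgZZ ⇒ ggggoggkgggkgZZ ⇒ ggggoggkgggkgkZ ⇒ ggggoggkgggkgkk

P ⇒ gPZ   [P -> g P Z]
gPZ ⇒ ggPZZ   [P -> g P Z]
ggPZZ ⇒ gggPZZZ   [P -> g P Z]
gggPZZZ ⇒ ggggPZZZZ   [P -> g P Z]
ggggPZZZZ ⇒ ggggoZZZZ   [P -> o]
ggggoZZZZ ⇒ ggggogZgZZZ   [Z -> g Z g]
ggggogZgZZZ ⇒ ggggoggZggZZZ   [Z -> g Z g]
ggggoggZggZZZ ⇒ ggggoggkggZZZ   [Z -> k]
ggggoggkggZZZ ⇒ ggggoggkgggZgZZ   [Z -> g Z g]
ggggoggkgggZgZZ ⇒ ggggoggkgggkgZZ   [Z -> k]
ggggoggkgggkgZZ ⇒ ggggoggkgggkgkZ   [Z -> k]
ggggoggkgggkgkZ ⇒ ggggoggkgggkgkk   [Z -> k]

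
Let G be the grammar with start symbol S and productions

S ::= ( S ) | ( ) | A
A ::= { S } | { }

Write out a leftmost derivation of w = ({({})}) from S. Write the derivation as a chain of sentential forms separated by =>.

S => (S) => (A) => ({S}) => ({(S)}) => ({(A)}) => ({({})})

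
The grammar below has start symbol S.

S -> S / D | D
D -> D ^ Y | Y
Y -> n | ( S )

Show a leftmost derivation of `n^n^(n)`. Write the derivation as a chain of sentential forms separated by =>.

S=>D=>D^Y=>D^Y^Y=>Y^Y^Y=>n^Y^Y=>n^n^Y=>n^n^(S)=>n^n^(D)=>n^n^(Y)=>n^n^(n)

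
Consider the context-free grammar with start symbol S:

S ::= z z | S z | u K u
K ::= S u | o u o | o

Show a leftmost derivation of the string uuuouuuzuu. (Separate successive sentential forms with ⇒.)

S ⇒ uKu   [S ::= u K u]
uKu ⇒ uSuu   [K ::= S u]
uSuu ⇒ uSzuu   [S ::= S z]
uSzuu ⇒ uuKuzuu   [S ::= u K u]
uuKuzuu ⇒ uuSuuzuu   [K ::= S u]
uuSuuzuu ⇒ uuuKuuuzuu   [S ::= u K u]
uuuKuuuzuu ⇒ uuuouuuzuu   [K ::= o]

S⇒uKu⇒uSuu⇒uSzuu⇒uuKuzuu⇒uuSuuzuu⇒uuuKuuuzuu⇒uuuouuuzuu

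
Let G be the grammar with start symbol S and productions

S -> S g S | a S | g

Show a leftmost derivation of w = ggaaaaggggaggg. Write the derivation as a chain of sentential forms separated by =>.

S => SgS   [S -> S g S]
SgS => SgSgS   [S -> S g S]
SgSgS => SgSgSgS   [S -> S g S]
SgSgSgS => ggSgSgS   [S -> g]
ggSgSgS => ggaSgSgS   [S -> a S]
ggaSgSgS => ggaSgSgSgS   [S -> S g S]
ggaSgSgSgS => ggaaSgSgSgS   [S -> a S]
ggaaSgSgSgS => ggaaaSgSgSgS   [S -> a S]
ggaaaSgSgSgS => ggaaaaSgSgSgS   [S -> a S]
ggaaaaSgSgSgS => ggaaaaggSgSgS   [S -> g]
ggaaaaggSgSgS => ggaaaaggggSgS   [S -> g]
ggaaaaggggSgS => ggaaaaggggaSgS   [S -> a S]
ggaaaaggggaSgS => ggaaaaggggaggS   [S -> g]
ggaaaaggggaggS => ggaaaaggggaggg   [S -> g]

S => SgS => SgSgS => SgSgSgS => ggSgSgS => ggaSgSgS => ggaSgSgSgS => ggaaSgSgSgS => ggaaaSgSgSgS => ggaaaaSgSgSgS => ggaaaaggSgSgS => ggaaaaggggSgS => ggaaaaggggaSgS => ggaaaaggggaggS => ggaaaaggggaggg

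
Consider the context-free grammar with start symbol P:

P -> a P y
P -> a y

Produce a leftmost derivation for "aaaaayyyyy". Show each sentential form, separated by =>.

P=>aPy=>aaPyy=>aaaPyyy=>aaaaPyyyy=>aaaaayyyyy

P => aPy   [P -> a P y]
aPy => aaPyy   [P -> a P y]
aaPyy => aaaPyyy   [P -> a P y]
aaaPyyy => aaaaPyyyy   [P -> a P y]
aaaaPyyyy => aaaaayyyyy   [P -> a y]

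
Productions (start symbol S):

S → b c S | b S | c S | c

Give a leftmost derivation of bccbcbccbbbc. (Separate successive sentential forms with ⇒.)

S ⇒ bcS ⇒ bccS ⇒ bccbcS ⇒ bccbcbcS ⇒ bccbcbccS ⇒ bccbcbccbS ⇒ bccbcbccbbS ⇒ bccbcbccbbbS ⇒ bccbcbccbbbc

S ⇒ bcS   [S → b c S]
bcS ⇒ bccS   [S → c S]
bccS ⇒ bccbcS   [S → b c S]
bccbcS ⇒ bccbcbcS   [S → b c S]
bccbcbcS ⇒ bccbcbccS   [S → c S]
bccbcbccS ⇒ bccbcbccbS   [S → b S]
bccbcbccbS ⇒ bccbcbccbbS   [S → b S]
bccbcbccbbS ⇒ bccbcbccbbbS   [S → b S]
bccbcbccbbbS ⇒ bccbcbccbbbc   [S → c]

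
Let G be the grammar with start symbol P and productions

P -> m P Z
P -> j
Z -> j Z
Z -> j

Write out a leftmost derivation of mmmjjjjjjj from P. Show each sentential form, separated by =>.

P => mPZ   [P -> m P Z]
mPZ => mmPZZ   [P -> m P Z]
mmPZZ => mmmPZZZ   [P -> m P Z]
mmmPZZZ => mmmjZZZ   [P -> j]
mmmjZZZ => mmmjjZZZ   [Z -> j Z]
mmmjjZZZ => mmmjjjZZ   [Z -> j]
mmmjjjZZ => mmmjjjjZZ   [Z -> j Z]
mmmjjjjZZ => mmmjjjjjZZ   [Z -> j Z]
mmmjjjjjZZ => mmmjjjjjjZ   [Z -> j]
mmmjjjjjjZ => mmmjjjjjjj   [Z -> j]

P => mPZ => mmPZZ => mmmPZZZ => mmmjZZZ => mmmjjZZZ => mmmjjjZZ => mmmjjjjZZ => mmmjjjjjZZ => mmmjjjjjjZ => mmmjjjjjjj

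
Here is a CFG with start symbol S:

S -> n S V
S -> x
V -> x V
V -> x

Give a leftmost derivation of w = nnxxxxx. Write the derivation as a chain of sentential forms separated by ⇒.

S ⇒ nSV   [S -> n S V]
nSV ⇒ nnSVV   [S -> n S V]
nnSVV ⇒ nnxVV   [S -> x]
nnxVV ⇒ nnxxVV   [V -> x V]
nnxxVV ⇒ nnxxxVV   [V -> x V]
nnxxxVV ⇒ nnxxxxV   [V -> x]
nnxxxxV ⇒ nnxxxxx   [V -> x]

S ⇒ nSV ⇒ nnSVV ⇒ nnxVV ⇒ nnxxVV ⇒ nnxxxVV ⇒ nnxxxxV ⇒ nnxxxxx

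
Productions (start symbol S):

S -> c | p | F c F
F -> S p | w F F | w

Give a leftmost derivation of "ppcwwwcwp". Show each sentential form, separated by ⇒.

S ⇒ FcF   [S -> F c F]
FcF ⇒ SpcF   [F -> S p]
SpcF ⇒ ppcF   [S -> p]
ppcF ⇒ ppcwFF   [F -> w F F]
ppcwFF ⇒ ppcwwF   [F -> w]
ppcwwF ⇒ ppcwwSp   [F -> S p]
ppcwwSp ⇒ ppcwwFcFp   [S -> F c F]
ppcwwFcFp ⇒ ppcwwwcFp   [F -> w]
ppcwwwcFp ⇒ ppcwwwcwp   [F -> w]

S⇒FcF⇒SpcF⇒ppcF⇒ppcwFF⇒ppcwwF⇒ppcwwSp⇒ppcwwFcFp⇒ppcwwwcFp⇒ppcwwwcwp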